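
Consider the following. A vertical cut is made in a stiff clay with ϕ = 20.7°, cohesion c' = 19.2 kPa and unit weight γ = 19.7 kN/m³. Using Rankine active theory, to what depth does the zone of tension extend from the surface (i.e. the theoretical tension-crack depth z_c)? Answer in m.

K_a = tan²(45° − 20.7°/2) = 0.4777; √K_a = 0.6911.
The active pressure is zero where K_a γ z = 2c√K_a, so z_c = 2c/(γ√K_a) = 2×19.2/(19.7×0.6911) = 2.820 m.

2.82 m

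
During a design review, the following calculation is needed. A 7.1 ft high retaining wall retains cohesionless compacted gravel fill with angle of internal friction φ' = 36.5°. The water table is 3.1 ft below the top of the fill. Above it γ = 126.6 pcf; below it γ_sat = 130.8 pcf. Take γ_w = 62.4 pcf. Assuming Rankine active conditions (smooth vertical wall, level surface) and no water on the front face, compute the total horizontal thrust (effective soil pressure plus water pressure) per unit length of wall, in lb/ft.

K_a = tan²(45° − φ/2) = 0.2541.
γ' = 130.8 − 62.4 = 68.40 pcf. Depth below WT = 4.0 ft.
σ'_h at WT = K_a γ d_w = 99.71 psf; at base = 99.71 + K_a γ' × 4.0 = 169.2 psf.
P₁ (0–3.1 ft) = ½×99.71×3.1 = 154.5. P₂ (3.1–7.1 ft) = ½(99.71+169.2)×4.0 = 537.9.
P_w = ½ γ_w h₂² = 0.5×62.4×4.0² = 499.2. Total = 154.5+537.9+499.2 = 1192 lb/ft.

1190 lb/ft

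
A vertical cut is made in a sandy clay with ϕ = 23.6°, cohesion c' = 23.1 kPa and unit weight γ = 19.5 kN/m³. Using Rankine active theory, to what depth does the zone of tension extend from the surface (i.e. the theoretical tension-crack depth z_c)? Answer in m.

3.62 m

K_a = tan²(45° − 23.6°/2) = 0.4282; √K_a = 0.6544.
The active pressure is zero where K_a γ z = 2c√K_a, so z_c = 2c/(γ√K_a) = 2×23.1/(19.5×0.6544) = 3.621 m.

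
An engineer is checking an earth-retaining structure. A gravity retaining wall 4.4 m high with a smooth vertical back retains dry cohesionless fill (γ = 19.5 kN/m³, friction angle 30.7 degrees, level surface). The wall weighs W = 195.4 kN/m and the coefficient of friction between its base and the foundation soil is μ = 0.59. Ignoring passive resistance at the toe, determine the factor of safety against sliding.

K_a = tan²(45° − 30.7°/2) = 0.3240.
P_a = ½K_aγH² = 0.5×0.3240×19.5×4.4² = 61.16 kN/m, acting at H/3 = 1.467 m above the base.
FS_sliding = μW / P_a = 0.59×195.4 / 61.16 = 1.885.

1.88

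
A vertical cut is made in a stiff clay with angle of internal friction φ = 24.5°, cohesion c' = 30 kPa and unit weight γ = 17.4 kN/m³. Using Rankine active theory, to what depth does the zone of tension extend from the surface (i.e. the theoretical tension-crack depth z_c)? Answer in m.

K_a = tan²(45° − 24.5°/2) = 0.4137; √K_a = 0.6432.
The active pressure is zero where K_a γ z = 2c√K_a, so z_c = 2c/(γ√K_a) = 2×30/(17.4×0.6432) = 5.361 m.

5.36 m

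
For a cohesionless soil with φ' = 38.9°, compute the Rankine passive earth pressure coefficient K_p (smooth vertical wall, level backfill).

4.38

K_p = (1 + sin φ)/(1 − sin φ) = tan²(45° + 38.9°/2) = 4.376.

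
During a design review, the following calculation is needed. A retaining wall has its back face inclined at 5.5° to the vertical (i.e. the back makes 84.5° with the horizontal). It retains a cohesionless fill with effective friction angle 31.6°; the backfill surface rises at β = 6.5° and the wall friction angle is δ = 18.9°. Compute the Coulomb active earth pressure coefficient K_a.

0.349

K_a = sin²(α+φ) / [sin²α · sin(α−δ) · (1 + √{sin(φ+δ)sin(φ−β) / (sin(α−δ)sin(α+β))})²].
With α = 84.5°, φ = 31.6°, δ = 18.9°, β = 6.5°: K_a = 0.3493.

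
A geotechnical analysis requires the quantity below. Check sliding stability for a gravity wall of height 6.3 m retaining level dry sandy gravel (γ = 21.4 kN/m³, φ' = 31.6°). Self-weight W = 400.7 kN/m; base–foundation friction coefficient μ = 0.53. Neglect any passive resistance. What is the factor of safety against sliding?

K_a = tan²(45° − 31.6°/2) = 0.3123.
P_a = ½K_aγH² = 0.5×0.3123×21.4×6.3² = 132.6 kN/m, acting at H/3 = 2.100 m above the base.
FS_sliding = μW / P_a = 0.53×400.7 / 132.6 = 1.601.

1.60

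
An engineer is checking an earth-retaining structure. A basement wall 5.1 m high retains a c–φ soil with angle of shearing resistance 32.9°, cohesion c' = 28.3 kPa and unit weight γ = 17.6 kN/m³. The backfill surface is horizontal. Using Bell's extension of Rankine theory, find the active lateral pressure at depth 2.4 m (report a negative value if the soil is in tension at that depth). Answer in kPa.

K_a = (1 − sin φ)/(1 + sin φ) = 0.2960.
σ_a = K_a γ z − 2c√K_a = 0.2960×17.6×2.4 − 2×28.3×0.5441 = -18.29 kPa.

-18.3 kPa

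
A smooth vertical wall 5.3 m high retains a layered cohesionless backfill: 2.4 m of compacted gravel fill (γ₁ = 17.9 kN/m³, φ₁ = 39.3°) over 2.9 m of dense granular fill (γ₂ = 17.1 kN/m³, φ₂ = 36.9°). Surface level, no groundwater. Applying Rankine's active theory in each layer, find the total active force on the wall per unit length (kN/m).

K_a1 = tan²(45°−39.3°/2) = 0.2245; K_a2 = tan²(45°−36.9°/2) = 0.2497.
Layer 1: σ at base = K_a1 γ₁ h₁ = 9.643 kPa; P₁ = ½×9.643×2.4 = 11.57.
Layer 2: σ_v at top = γ₁h₁ = 42.96; σ_h top = K_a2×42.96 = 10.73; σ_h base = K_a2×(42.96+17.1×2.9) = 23.11.
P₂ = ½(10.73+23.11)×2.9 = 49.06. Total P_a = 11.57+49.06 = 60.63 kN/m.

60.6 kN/m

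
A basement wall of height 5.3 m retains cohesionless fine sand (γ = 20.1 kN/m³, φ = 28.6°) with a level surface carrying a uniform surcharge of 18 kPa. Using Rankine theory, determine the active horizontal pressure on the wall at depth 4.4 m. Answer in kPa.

37.5 kPa

K_a = (1 − sin φ)/(1 + sin φ) = 0.3525.
σ_v = γz + q = 20.1 × 4.4 + 18 = 106.4 kPa.
σ_h = K_a σ_v = 0.3525 × 106.4 = 37.53 kPa.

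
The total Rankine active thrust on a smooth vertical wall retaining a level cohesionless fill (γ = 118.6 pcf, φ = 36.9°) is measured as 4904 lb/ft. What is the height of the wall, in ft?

K_a = 0.2497. P_a = ½ K_a γ H² ⇒ H = √(2P_a/(K_a γ)).
H = √(2×4904/(0.2497×118.6)) = 18.20 ft.

18.2 ft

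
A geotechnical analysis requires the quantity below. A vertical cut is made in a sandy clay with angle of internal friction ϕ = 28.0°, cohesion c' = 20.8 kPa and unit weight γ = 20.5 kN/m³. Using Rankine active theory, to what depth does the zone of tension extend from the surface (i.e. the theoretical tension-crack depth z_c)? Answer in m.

K_a = tan²(45° − 28.0°/2) = 0.3610; √K_a = 0.6009.
The active pressure is zero where K_a γ z = 2c√K_a, so z_c = 2c/(γ√K_a) = 2×20.8/(20.5×0.6009) = 3.377 m.

3.38 m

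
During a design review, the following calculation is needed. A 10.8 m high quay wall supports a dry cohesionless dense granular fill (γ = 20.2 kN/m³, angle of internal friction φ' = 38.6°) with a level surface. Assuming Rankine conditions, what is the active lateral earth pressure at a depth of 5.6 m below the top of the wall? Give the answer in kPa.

26.2 kPa

K_a = (1 − sin φ)/(1 + sin φ) = 0.2316.
σ_h = K_a γ z = 0.2316 × 20.2 × 5.6 = 26.20 kPa.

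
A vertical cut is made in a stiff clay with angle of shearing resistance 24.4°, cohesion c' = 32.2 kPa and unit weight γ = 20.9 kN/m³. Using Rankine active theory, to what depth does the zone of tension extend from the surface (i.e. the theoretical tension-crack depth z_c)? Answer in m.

K_a = tan²(45° − 24.4°/2) = 0.4153; √K_a = 0.6445.
The active pressure is zero where K_a γ z = 2c√K_a, so z_c = 2c/(γ√K_a) = 2×32.2/(20.9×0.6445) = 4.781 m.

4.78 m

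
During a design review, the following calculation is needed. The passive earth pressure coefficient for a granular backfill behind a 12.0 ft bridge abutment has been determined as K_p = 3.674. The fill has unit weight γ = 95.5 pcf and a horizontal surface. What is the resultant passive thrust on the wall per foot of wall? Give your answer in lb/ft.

25300 lb/ft

P = ½ K_p γ H² = 0.5 × 3.674 × 95.5 × 12.0² = 25260 lb/ft.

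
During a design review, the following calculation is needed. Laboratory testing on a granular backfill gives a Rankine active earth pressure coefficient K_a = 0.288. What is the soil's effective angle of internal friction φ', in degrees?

K_a = tan²(45° − φ/2) ⇒ 45° − φ/2 = arctan(√0.288) = 28.22°.
φ = 2(45° − 28.22°) = 33.56°.

33.6°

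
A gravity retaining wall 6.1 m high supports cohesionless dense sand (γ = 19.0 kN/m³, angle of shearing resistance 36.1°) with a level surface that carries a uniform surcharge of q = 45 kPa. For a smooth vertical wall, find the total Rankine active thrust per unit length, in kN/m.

K_a = tan²(45° − φ/2) = 0.2585.
Soil triangle: ½ K_a γ H² = 0.5×0.2585×19.0×6.1² = 91.38 kN/m.
Surcharge rectangle: K_a q H = 0.2585×45×6.1 = 70.96 kN/m.
Total = 91.38 + 70.96 = 162.3 kN/m.

162 kN/m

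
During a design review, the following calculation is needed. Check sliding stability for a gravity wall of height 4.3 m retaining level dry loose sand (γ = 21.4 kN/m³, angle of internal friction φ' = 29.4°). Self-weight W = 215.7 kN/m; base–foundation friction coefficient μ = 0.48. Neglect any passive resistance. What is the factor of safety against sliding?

K_a = tan²(45° − 29.4°/2) = 0.3415.
P_a = ½K_aγH² = 0.5×0.3415×21.4×4.3² = 67.56 kN/m, acting at H/3 = 1.433 m above the base.
FS_sliding = μW / P_a = 0.48×215.7 / 67.56 = 1.533.

1.53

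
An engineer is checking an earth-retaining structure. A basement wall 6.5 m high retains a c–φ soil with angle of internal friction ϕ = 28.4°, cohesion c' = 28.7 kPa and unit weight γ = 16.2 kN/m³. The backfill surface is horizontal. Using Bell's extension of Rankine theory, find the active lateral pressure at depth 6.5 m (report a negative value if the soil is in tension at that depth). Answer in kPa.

3.20 kPa

K_a = (1 − sin φ)/(1 + sin φ) = 0.3554.
σ_a = K_a γ z − 2c√K_a = 0.3554×16.2×6.5 − 2×28.7×0.5961 = 3.202 kPa.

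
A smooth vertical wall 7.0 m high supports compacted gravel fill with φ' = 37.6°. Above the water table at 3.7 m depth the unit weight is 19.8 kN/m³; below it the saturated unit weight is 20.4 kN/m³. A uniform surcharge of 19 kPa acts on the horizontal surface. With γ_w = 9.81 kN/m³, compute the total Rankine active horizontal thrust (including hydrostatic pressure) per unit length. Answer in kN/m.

K_a = tan²(45° − φ/2) = 0.2421.
γ' = 20.4 − 9.81 = 10.59 kN/m³. h₂ = H − d_w = 3.3 m.
σ'_h: at surface K_a·q = 4.600; at WT K_a(q+γd_w) = 22.34; at base K_a(q+γd_w+γ'h₂) = 30.80 kPa.
P₁ = ½(4.600+22.34)×3.7 = 49.84; P₂ = ½(22.34+30.80)×3.3 = 87.68; P_w = ½γ_w h₂² = 53.42.
Total = 49.84+87.68+53.42 = 190.9 kN/m.

191 kN/m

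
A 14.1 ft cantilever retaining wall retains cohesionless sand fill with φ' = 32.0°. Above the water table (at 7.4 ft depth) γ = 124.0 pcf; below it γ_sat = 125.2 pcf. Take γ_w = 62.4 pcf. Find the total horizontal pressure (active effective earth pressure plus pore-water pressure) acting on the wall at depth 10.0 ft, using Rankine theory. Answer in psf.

K_a = (1 − sin φ)/(1 + sin φ) = 0.3073.
γ' = 125.2 − 62.4 = 62.80 pcf.
Effective vertical stress at 10.0 ft: σ'_v = 124.0×7.4 + 62.80×2.60 = 1081 psf.
σ'_h = K_a σ'_v = 0.3073 × 1081 = 332.1 psf; u = γ_w × 2.60 = 162.2 psf.
Total σ_h = 332.1 + 162.2 = 494.3 psf.

494 psf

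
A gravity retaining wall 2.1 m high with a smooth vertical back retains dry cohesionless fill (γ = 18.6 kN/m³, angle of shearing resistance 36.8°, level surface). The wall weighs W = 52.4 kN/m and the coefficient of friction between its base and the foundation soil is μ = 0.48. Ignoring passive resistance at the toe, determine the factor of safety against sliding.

K_a = tan²(45° − 36.8°/2) = 0.2508.
P_a = ½K_aγH² = 0.5×0.2508×18.6×2.1² = 10.28 kN/m, acting at H/3 = 0.7000 m above the base.
FS_sliding = μW / P_a = 0.48×52.4 / 10.28 = 2.446.

2.45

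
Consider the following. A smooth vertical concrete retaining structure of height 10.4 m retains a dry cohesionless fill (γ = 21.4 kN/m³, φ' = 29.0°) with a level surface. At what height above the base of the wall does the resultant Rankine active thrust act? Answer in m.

K_a = 0.3470.
The pressure distribution is triangular, so the resultant acts at H/3 above the base = 10.4/3 = 3.467 m.

3.47 m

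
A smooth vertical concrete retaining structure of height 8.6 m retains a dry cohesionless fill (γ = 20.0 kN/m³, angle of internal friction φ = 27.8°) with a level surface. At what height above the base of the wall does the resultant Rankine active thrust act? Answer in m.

2.87 m

K_a = 0.3639.
The pressure distribution is triangular, so the resultant acts at H/3 above the base = 8.6/3 = 2.867 m.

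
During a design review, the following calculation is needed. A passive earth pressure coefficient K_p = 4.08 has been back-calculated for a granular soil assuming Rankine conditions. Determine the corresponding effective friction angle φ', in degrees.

37.3°

K_p = (1+sin φ)/(1−sin φ) ⇒ sin φ = (K_p − 1)/(K_p + 1) = 0.6063.
φ = arcsin(0.6063) = 37.32°.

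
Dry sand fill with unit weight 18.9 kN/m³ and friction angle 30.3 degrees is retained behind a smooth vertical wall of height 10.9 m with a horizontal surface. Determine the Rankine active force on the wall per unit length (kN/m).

K_a = tan²(45° − φ/2) = 0.3293.
P_a = ½ K_a γ H² = 0.5 × 0.3293 × 18.9 × 10.9² = 369.7 kN/m.

370 kN/m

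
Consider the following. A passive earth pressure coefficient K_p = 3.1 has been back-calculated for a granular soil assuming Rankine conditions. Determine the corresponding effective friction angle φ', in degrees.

30.8°

K_p = (1+sin φ)/(1−sin φ) ⇒ sin φ = (K_p − 1)/(K_p + 1) = 0.5122.
φ = arcsin(0.5122) = 30.81°.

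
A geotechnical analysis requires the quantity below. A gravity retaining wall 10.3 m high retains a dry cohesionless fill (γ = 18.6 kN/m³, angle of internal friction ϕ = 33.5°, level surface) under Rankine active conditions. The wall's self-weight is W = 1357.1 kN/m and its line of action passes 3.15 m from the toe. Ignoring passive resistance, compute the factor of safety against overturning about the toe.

K_a = tan²(45° − 33.5°/2) = 0.2887.
P_a = ½K_aγH² = 0.5×0.2887×18.6×10.3² = 284.9 kN/m, acting at H/3 = 3.433 m above the base.
Overturning moment M_o = P_a × H/3 = 284.9 × 3.433 = 978.0.
Resisting moment M_r = W × 3.15 = 1357.1 × 3.15 = 4275.
FS_overturning = M_r/M_o = 4275/978.0 = 4.371.

4.37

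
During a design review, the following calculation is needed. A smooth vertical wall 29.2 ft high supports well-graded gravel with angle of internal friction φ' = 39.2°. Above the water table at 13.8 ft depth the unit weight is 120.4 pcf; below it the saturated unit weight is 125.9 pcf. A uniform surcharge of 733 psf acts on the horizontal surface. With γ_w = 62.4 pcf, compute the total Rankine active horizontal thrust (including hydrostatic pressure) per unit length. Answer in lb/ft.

K_a = tan²(45° − φ/2) = 0.2255.
γ' = 125.9 − 62.4 = 63.50 pcf. h₂ = H − d_w = 15.4 ft.
σ'_h: at surface K_a·q = 165.3; at WT K_a(q+γd_w) = 539.9; at base K_a(q+γd_w+γ'h₂) = 760.4 psf.
P₁ = ½(165.3+539.9)×13.8 = 4866; P₂ = ½(539.9+760.4)×15.4 = 10010; P_w = ½γ_w h₂² = 7399.
Total = 4866+10010+7399 = 22280 lb/ft.

22300 lb/ft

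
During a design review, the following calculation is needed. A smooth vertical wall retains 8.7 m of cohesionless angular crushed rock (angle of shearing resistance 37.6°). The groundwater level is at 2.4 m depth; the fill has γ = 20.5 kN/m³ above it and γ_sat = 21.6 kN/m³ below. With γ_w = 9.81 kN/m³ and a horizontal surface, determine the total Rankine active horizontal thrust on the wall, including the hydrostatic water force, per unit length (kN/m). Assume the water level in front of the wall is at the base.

341 kN/m

K_a = tan²(45° − φ/2) = 0.2421.
γ' = 21.6 − 9.81 = 11.79 kN/m³. Depth below WT = 6.3 m.
σ'_h at WT = K_a γ d_w = 11.91 kPa; at base = 11.91 + K_a γ' × 6.3 = 29.90 kPa.
P₁ (0–2.4 m) = ½×11.91×2.4 = 14.30. P₂ (2.4–8.7 m) = ½(11.91+29.90)×6.3 = 131.7.
P_w = ½ γ_w h₂² = 0.5×9.81×6.3² = 194.7. Total = 14.30+131.7+194.7 = 340.7 kN/m.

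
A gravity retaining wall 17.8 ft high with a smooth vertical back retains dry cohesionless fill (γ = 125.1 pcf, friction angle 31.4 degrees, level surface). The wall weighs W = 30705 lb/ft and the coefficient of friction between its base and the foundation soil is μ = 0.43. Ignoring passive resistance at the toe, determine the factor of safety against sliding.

K_a = tan²(45° − 31.4°/2) = 0.3149.
P_a = ½K_aγH² = 0.5×0.3149×125.1×17.8² = 6241 lb/ft, acting at H/3 = 5.933 ft above the base.
FS_sliding = μW / P_a = 0.43×30705 / 6241 = 2.116.

2.12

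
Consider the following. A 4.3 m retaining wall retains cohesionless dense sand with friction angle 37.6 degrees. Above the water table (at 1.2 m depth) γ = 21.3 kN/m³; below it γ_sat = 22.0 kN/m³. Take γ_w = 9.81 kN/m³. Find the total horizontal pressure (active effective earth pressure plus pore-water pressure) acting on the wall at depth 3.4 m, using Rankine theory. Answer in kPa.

K_a = (1 − sin φ)/(1 + sin φ) = 0.2421.
γ' = 22.0 − 9.81 = 12.19 kN/m³.
Effective vertical stress at 3.4 m: σ'_v = 21.3×1.2 + 12.19×2.20 = 52.38 kPa.
σ'_h = K_a σ'_v = 0.2421 × 52.38 = 12.68 kPa; u = γ_w × 2.20 = 21.58 kPa.
Total σ_h = 12.68 + 21.58 = 34.26 kPa.

34.3 kPa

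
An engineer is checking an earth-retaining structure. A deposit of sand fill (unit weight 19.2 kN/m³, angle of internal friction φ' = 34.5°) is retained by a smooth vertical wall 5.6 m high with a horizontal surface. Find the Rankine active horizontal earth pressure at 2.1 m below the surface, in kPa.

11.2 kPa

K_a = (1 − sin φ)/(1 + sin φ) = 0.2768.
σ_h = K_a γ z = 0.2768 × 19.2 × 2.1 = 11.16 kPa.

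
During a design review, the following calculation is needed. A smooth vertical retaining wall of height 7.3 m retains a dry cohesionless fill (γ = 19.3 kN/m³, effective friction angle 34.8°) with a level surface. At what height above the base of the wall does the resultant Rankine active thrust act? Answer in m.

2.43 m

K_a = 0.2733.
The pressure distribution is triangular, so the resultant acts at H/3 above the base = 7.3/3 = 2.433 m.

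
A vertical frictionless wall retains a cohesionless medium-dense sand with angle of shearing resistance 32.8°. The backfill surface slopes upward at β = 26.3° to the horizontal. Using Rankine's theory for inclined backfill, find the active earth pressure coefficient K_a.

K_a = cos β · (cos β − √(cos²β − cos²φ)) / (cos β + √(cos²β − cos²φ)).
cos β = 0.8965, cos φ = 0.8406, √(cos²β − cos²φ) = 0.3117.
K_a = 0.8965 × (0.8965 − 0.3117)/(0.8965 + 0.3117) = 0.4340.

0.434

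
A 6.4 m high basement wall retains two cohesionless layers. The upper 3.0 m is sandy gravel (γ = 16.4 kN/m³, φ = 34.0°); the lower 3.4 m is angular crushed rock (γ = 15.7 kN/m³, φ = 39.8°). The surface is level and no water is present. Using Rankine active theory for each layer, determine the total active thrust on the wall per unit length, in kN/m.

77.5 kN/m

K_a1 = tan²(45°−34.0°/2) = 0.2827; K_a2 = tan²(45°−39.8°/2) = 0.2194.
Layer 1: σ at base = K_a1 γ₁ h₁ = 13.91 kPa; P₁ = ½×13.91×3.0 = 20.86.
Layer 2: σ_v at top = γ₁h₁ = 49.20; σ_h top = K_a2×49.20 = 10.80; σ_h base = K_a2×(49.20+15.7×3.4) = 22.51.
P₂ = ½(10.80+22.51)×3.4 = 56.62. Total P_a = 20.86+56.62 = 77.48 kN/m.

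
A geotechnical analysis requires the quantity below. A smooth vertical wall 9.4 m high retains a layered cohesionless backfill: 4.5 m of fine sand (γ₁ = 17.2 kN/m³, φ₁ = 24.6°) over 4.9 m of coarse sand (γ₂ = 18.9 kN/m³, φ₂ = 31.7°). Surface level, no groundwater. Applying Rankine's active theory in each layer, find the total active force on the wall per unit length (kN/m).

260 kN/m

K_a1 = tan²(45°−24.6°/2) = 0.4121; K_a2 = tan²(45°−31.7°/2) = 0.3111.
Layer 1: σ at base = K_a1 γ₁ h₁ = 31.90 kPa; P₁ = ½×31.90×4.5 = 71.78.
Layer 2: σ_v at top = γ₁h₁ = 77.40; σ_h top = K_a2×77.40 = 24.08; σ_h base = K_a2×(77.40+18.9×4.9) = 52.88.
P₂ = ½(24.08+52.88)×4.9 = 188.6. Total P_a = 71.78+188.6 = 260.3 kN/m.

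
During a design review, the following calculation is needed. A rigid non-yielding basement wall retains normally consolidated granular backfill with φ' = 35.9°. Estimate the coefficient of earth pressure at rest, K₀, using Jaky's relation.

0.414

K₀ = 1 − sin φ' = 1 − sin 35.9° = 0.4136.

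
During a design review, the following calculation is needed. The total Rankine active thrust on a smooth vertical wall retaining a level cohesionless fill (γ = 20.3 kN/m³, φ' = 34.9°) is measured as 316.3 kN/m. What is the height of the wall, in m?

K_a = 0.2721. P_a = ½ K_a γ H² ⇒ H = √(2P_a/(K_a γ)).
H = √(2×316.3/(0.2721×20.3)) = 10.70 m.

10.7 m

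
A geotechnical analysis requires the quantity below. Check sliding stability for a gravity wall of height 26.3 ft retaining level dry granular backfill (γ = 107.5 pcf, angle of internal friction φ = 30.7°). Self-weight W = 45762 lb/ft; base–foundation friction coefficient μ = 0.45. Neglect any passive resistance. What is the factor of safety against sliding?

K_a = tan²(45° − 30.7°/2) = 0.3240.
P_a = ½K_aγH² = 0.5×0.3240×107.5×26.3² = 12050 lb/ft, acting at H/3 = 8.767 ft above the base.
FS_sliding = μW / P_a = 0.45×45762 / 12050 = 1.709.

1.71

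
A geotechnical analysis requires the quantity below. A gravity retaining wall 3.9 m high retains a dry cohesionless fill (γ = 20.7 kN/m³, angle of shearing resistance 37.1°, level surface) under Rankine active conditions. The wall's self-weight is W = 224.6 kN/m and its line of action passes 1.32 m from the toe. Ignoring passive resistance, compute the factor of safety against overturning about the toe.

5.85

K_a = tan²(45° − 37.1°/2) = 0.2475.
P_a = ½K_aγH² = 0.5×0.2475×20.7×3.9² = 38.96 kN/m, acting at H/3 = 1.300 m above the base.
Overturning moment M_o = P_a × H/3 = 38.96 × 1.300 = 50.65.
Resisting moment M_r = W × 1.32 = 224.6 × 1.32 = 296.5.
FS_overturning = M_r/M_o = 296.5/50.65 = 5.853.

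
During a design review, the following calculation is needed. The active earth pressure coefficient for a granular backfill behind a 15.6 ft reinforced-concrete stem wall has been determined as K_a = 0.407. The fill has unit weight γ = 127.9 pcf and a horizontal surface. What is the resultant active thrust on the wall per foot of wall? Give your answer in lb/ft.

6330 lb/ft

P = ½ K_a γ H² = 0.5 × 0.407 × 127.9 × 15.6² = 6334 lb/ft.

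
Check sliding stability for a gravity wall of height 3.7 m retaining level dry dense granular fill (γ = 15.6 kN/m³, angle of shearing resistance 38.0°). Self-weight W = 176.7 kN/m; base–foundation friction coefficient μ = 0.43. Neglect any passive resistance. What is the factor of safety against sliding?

2.99

K_a = tan²(45° − 38.0°/2) = 0.2379.
P_a = ½K_aγH² = 0.5×0.2379×15.6×3.7² = 25.40 kN/m, acting at H/3 = 1.233 m above the base.
FS_sliding = μW / P_a = 0.43×176.7 / 25.40 = 2.991.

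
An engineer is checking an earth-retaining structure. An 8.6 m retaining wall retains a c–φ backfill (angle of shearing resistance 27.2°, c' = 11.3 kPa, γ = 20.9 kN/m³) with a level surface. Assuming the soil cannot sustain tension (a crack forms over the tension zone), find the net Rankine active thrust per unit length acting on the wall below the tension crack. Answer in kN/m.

K_a = 0.3726; √K_a = 0.6104.
Tension-crack depth z_c = 2c/(γ√K_a) = 2×11.3/(20.9×0.6104) = 1.772 m.
σ_a at base = K_a γ H − 2c√K_a = 0.3726×20.9×8.6 − 2×11.3×0.6104 = 53.17 kPa.
P_a = ½ × 53.17 × (H − z_c) = 0.5×53.17×6.828 = 181.6 kN/m.

182 kN/m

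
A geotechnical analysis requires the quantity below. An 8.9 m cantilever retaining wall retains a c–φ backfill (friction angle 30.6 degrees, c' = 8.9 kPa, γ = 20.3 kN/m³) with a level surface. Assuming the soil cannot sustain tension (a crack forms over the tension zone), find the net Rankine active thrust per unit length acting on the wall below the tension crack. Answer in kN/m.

179 kN/m

K_a = 0.3253; √K_a = 0.5704.
Tension-crack depth z_c = 2c/(γ√K_a) = 2×8.9/(20.3×0.5704) = 1.537 m.
σ_a at base = K_a γ H − 2c√K_a = 0.3253×20.3×8.9 − 2×8.9×0.5704 = 48.63 kPa.
P_a = ½ × 48.63 × (H − z_c) = 0.5×48.63×7.363 = 179.0 kN/m.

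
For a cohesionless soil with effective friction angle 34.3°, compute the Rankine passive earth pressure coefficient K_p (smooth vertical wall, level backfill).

K_p = (1 + sin φ)/(1 − sin φ) = tan²(45° + 34.3°/2) = 3.582.

3.58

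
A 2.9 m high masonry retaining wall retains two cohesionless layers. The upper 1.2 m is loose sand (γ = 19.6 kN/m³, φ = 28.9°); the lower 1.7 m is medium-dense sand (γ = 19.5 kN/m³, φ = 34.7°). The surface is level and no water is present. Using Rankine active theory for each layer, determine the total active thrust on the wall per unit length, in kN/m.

23.6 kN/m

K_a1 = tan²(45°−28.9°/2) = 0.3484; K_a2 = tan²(45°−34.7°/2) = 0.2745.
Layer 1: σ at base = K_a1 γ₁ h₁ = 8.193 kPa; P₁ = ½×8.193×1.2 = 4.916.
Layer 2: σ_v at top = γ₁h₁ = 23.52; σ_h top = K_a2×23.52 = 6.456; σ_h base = K_a2×(23.52+19.5×1.7) = 15.55.
P₂ = ½(6.456+15.55)×1.7 = 18.71. Total P_a = 4.916+18.71 = 23.62 kN/m.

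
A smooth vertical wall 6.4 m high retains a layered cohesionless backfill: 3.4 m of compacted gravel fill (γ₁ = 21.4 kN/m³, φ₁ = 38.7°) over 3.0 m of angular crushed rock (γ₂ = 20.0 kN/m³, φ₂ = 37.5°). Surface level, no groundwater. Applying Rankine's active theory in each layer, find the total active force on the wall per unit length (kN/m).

K_a1 = tan²(45°−38.7°/2) = 0.2306; K_a2 = tan²(45°−37.5°/2) = 0.2432.
Layer 1: σ at base = K_a1 γ₁ h₁ = 16.78 kPa; P₁ = ½×16.78×3.4 = 28.52.
Layer 2: σ_v at top = γ₁h₁ = 72.76; σ_h top = K_a2×72.76 = 17.69; σ_h base = K_a2×(72.76+20.0×3.0) = 32.29.
P₂ = ½(17.69+32.29)×3.0 = 74.97. Total P_a = 28.52+74.97 = 103.5 kN/m.

103 kN/m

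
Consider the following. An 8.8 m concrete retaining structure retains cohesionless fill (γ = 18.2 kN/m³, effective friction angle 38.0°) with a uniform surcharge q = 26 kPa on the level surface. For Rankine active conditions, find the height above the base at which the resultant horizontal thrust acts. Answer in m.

3.29 m

K_a = 0.2379.
Triangular part P₁ = ½K_aγH² = 167.6 at H/3 = 2.933 m; rectangular part P₂ = K_a q H = 54.43 at H/2 = 4.400 m.
ȳ = (P₁·2.933 + P₂·4.400)/(P₁+P₂) = 3.293 m.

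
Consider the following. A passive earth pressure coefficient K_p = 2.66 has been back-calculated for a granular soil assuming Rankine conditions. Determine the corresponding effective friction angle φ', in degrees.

K_p = (1+sin φ)/(1−sin φ) ⇒ sin φ = (K_p − 1)/(K_p + 1) = 0.4536.
φ = arcsin(0.4536) = 26.97°.

27.0°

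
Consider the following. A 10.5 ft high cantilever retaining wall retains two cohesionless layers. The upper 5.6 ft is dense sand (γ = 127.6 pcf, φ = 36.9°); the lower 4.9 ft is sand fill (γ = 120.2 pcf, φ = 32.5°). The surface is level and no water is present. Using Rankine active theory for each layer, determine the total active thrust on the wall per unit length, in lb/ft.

K_a1 = tan²(45°−36.9°/2) = 0.2497; K_a2 = tan²(45°−32.5°/2) = 0.3010.
Layer 1: σ at base = K_a1 γ₁ h₁ = 178.4 psf; P₁ = ½×178.4×5.6 = 499.5.
Layer 2: σ_v at top = γ₁h₁ = 714.6; σ_h top = K_a2×714.6 = 215.1; σ_h base = K_a2×(714.6+120.2×4.9) = 392.3.
P₂ = ½(215.1+392.3)×4.9 = 1488. Total P_a = 499.5+1488 = 1988 lb/ft.

1990 lb/ft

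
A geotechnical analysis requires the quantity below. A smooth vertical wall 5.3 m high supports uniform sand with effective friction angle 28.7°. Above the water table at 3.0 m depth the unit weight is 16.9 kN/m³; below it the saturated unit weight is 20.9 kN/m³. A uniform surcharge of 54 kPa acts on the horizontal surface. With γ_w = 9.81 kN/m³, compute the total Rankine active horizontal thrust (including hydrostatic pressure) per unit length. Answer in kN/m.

K_a = tan²(45° − φ/2) = 0.3511.
γ' = 20.9 − 9.81 = 11.09 kN/m³. h₂ = H − d_w = 2.3 m.
σ'_h: at surface K_a·q = 18.96; at WT K_a(q+γd_w) = 36.77; at base K_a(q+γd_w+γ'h₂) = 45.72 kPa.
P₁ = ½(18.96+36.77)×3.0 = 83.59; P₂ = ½(36.77+45.72)×2.3 = 94.86; P_w = ½γ_w h₂² = 25.95.
Total = 83.59+94.86+25.95 = 204.4 kN/m.

204 kN/m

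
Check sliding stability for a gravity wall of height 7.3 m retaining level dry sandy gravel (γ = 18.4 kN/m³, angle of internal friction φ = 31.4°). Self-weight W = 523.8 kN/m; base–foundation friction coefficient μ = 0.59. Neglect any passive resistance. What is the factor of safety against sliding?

K_a = tan²(45° − 31.4°/2) = 0.3149.
P_a = ½K_aγH² = 0.5×0.3149×18.4×7.3² = 154.4 kN/m, acting at H/3 = 2.433 m above the base.
FS_sliding = μW / P_a = 0.59×523.8 / 154.4 = 2.002.

2.00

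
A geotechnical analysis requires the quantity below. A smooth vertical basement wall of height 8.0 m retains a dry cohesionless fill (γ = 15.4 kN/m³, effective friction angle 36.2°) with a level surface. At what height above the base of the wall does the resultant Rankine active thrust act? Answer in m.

K_a = 0.2574.
The pressure distribution is triangular, so the resultant acts at H/3 above the base = 8.0/3 = 2.667 m.

2.67 m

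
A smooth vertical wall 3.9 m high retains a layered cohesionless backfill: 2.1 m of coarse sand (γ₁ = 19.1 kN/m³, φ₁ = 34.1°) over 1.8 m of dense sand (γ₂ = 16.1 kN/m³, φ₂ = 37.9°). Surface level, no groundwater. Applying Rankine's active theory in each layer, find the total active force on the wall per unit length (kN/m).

K_a1 = tan²(45°−34.1°/2) = 0.2815; K_a2 = tan²(45°−37.9°/2) = 0.2389.
Layer 1: σ at base = K_a1 γ₁ h₁ = 11.29 kPa; P₁ = ½×11.29×2.1 = 11.86.
Layer 2: σ_v at top = γ₁h₁ = 40.11; σ_h top = K_a2×40.11 = 9.584; σ_h base = K_a2×(40.11+16.1×1.8) = 16.51.
P₂ = ½(9.584+16.51)×1.8 = 23.48. Total P_a = 11.86+23.48 = 35.34 kN/m.

35.3 kN/m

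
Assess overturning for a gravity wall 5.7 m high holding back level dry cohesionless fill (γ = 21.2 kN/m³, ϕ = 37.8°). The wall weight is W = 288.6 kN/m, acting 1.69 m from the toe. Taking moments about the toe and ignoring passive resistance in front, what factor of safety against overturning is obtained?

3.11

K_a = tan²(45° − 37.8°/2) = 0.2400.
P_a = ½K_aγH² = 0.5×0.2400×21.2×5.7² = 82.65 kN/m, acting at H/3 = 1.900 m above the base.
Overturning moment M_o = P_a × H/3 = 82.65 × 1.900 = 157.0.
Resisting moment M_r = W × 1.69 = 288.6 × 1.69 = 487.7.
FS_overturning = M_r/M_o = 487.7/157.0 = 3.106.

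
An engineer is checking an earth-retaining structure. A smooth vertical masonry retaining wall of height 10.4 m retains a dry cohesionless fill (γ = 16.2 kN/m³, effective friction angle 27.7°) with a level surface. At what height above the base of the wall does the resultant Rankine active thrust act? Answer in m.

K_a = 0.3653.
The pressure distribution is triangular, so the resultant acts at H/3 above the base = 10.4/3 = 3.467 m.

3.47 m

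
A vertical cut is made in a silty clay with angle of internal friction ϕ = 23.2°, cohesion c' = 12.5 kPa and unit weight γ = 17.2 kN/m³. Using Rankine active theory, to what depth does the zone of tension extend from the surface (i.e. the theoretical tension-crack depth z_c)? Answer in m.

2.20 m

K_a = tan²(45° − 23.2°/2) = 0.4348; √K_a = 0.6594.
The active pressure is zero where K_a γ z = 2c√K_a, so z_c = 2c/(γ√K_a) = 2×12.5/(17.2×0.6594) = 2.204 m.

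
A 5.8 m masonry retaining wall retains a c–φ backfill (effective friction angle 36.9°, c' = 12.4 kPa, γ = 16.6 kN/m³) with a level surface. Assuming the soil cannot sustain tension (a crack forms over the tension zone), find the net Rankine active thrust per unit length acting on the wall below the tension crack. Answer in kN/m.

K_a = 0.2497; √K_a = 0.4997.
Tension-crack depth z_c = 2c/(γ√K_a) = 2×12.4/(16.6×0.4997) = 2.990 m.
σ_a at base = K_a γ H − 2c√K_a = 0.2497×16.6×5.8 − 2×12.4×0.4997 = 11.65 kPa.
P_a = ½ × 11.65 × (H − z_c) = 0.5×11.65×2.810 = 16.36 kN/m.

16.4 kN/m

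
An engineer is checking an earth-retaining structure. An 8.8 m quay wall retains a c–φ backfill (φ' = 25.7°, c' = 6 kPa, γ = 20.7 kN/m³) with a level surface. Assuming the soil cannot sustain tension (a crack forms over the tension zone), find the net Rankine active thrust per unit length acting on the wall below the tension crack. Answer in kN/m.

254 kN/m

K_a = 0.3950; √K_a = 0.6285.
Tension-crack depth z_c = 2c/(γ√K_a) = 2×6/(20.7×0.6285) = 0.9223 m.
σ_a at base = K_a γ H − 2c√K_a = 0.3950×20.7×8.8 − 2×6×0.6285 = 64.42 kPa.
P_a = ½ × 64.42 × (H − z_c) = 0.5×64.42×7.878 = 253.7 kN/m.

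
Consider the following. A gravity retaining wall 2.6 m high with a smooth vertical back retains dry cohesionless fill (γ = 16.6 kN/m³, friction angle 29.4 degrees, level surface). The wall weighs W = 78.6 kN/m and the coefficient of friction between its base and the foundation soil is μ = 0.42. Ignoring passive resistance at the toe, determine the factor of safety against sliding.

K_a = tan²(45° − 29.4°/2) = 0.3415.
P_a = ½K_aγH² = 0.5×0.3415×16.6×2.6² = 19.16 kN/m, acting at H/3 = 0.8667 m above the base.
FS_sliding = μW / P_a = 0.42×78.6 / 19.16 = 1.723.

1.72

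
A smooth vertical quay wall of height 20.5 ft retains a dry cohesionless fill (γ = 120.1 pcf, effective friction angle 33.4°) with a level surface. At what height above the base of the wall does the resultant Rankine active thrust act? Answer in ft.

6.83 ft

K_a = 0.2899.
The pressure distribution is triangular, so the resultant acts at H/3 above the base = 20.5/3 = 6.833 ft.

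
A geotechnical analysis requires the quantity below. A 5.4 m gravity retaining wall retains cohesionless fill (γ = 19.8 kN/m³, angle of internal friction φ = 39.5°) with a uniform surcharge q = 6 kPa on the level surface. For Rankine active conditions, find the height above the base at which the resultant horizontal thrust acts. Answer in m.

1.89 m

K_a = 0.2224.
Triangular part P₁ = ½K_aγH² = 64.21 at H/3 = 1.800 m; rectangular part P₂ = K_a q H = 7.207 at H/2 = 2.700 m.
ȳ = (P₁·1.800 + P₂·2.700)/(P₁+P₂) = 1.891 m.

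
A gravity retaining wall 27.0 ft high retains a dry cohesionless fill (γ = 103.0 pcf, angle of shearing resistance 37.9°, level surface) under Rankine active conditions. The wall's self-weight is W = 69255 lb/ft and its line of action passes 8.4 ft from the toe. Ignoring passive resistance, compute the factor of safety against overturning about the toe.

7.21

K_a = tan²(45° − 37.9°/2) = 0.2389.
P_a = ½K_aγH² = 0.5×0.2389×103.0×27.0² = 8971 lb/ft, acting at H/3 = 9.000 ft above the base.
Overturning moment M_o = P_a × H/3 = 8971 × 9.000 = 80740.
Resisting moment M_r = W × 8.4 = 69255 × 8.4 = 581700.
FS_overturning = M_r/M_o = 581700/80740 = 7.206.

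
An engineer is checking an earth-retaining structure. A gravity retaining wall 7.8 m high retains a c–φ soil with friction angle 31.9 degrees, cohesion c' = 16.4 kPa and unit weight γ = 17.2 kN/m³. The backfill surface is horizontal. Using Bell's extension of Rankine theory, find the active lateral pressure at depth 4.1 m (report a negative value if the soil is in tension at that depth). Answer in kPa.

K_a = (1 − sin φ)/(1 + sin φ) = 0.3085.
σ_a = K_a γ z − 2c√K_a = 0.3085×17.2×4.1 − 2×16.4×0.5555 = 3.538 kPa.

3.54 kPa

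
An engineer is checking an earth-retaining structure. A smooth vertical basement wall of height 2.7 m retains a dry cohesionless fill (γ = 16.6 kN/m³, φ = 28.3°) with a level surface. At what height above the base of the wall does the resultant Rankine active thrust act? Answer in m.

0.900 m

K_a = 0.3568.
The pressure distribution is triangular, so the resultant acts at H/3 above the base = 2.7/3 = 0.9000 m.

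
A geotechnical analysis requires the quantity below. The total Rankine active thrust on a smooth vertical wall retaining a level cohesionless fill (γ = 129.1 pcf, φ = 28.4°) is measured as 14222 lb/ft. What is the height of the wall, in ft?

K_a = 0.3554. P_a = ½ K_a γ H² ⇒ H = √(2P_a/(K_a γ)).
H = √(2×14222/(0.3554×129.1)) = 24.90 ft.

24.9 ft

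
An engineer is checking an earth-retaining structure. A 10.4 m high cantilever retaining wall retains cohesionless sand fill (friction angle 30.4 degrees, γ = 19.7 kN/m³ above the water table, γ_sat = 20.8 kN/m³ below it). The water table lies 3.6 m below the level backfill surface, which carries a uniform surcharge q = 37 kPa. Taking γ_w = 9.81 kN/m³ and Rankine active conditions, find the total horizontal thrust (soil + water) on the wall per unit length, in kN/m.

636 kN/m

K_a = tan²(45° − φ/2) = 0.3280.
γ' = 20.8 − 9.81 = 10.99 kN/m³. h₂ = H − d_w = 6.8 m.
σ'_h: at surface K_a·q = 12.14; at WT K_a(q+γd_w) = 35.40; at base K_a(q+γd_w+γ'h₂) = 59.91 kPa.
P₁ = ½(12.14+35.40)×3.6 = 85.56; P₂ = ½(35.40+59.91)×6.8 = 324.0; P_w = ½γ_w h₂² = 226.8.
Total = 85.56+324.0+226.8 = 636.4 kN/m.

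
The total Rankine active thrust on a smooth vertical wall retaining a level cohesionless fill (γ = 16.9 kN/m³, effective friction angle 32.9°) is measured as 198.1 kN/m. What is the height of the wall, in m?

8.90 m

K_a = 0.2960. P_a = ½ K_a γ H² ⇒ H = √(2P_a/(K_a γ)).
H = √(2×198.1/(0.2960×16.9)) = 8.899 m.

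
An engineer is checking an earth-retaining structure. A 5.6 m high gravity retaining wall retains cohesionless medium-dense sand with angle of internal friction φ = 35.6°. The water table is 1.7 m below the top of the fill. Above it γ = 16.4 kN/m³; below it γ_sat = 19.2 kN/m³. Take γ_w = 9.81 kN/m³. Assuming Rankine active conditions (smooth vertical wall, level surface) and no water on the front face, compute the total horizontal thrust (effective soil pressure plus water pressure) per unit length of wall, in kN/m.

K_a = tan²(45° − φ/2) = 0.2641.
γ' = 19.2 − 9.81 = 9.390 kN/m³. Depth below WT = 3.9 m.
σ'_h at WT = K_a γ d_w = 7.364 kPa; at base = 7.364 + K_a γ' × 3.9 = 17.04 kPa.
P₁ (0–1.7 m) = ½×7.364×1.7 = 6.259. P₂ (1.7–5.6 m) = ½(7.364+17.04)×3.9 = 47.58.
P_w = ½ γ_w h₂² = 0.5×9.81×3.9² = 74.61. Total = 6.259+47.58+74.61 = 128.4 kN/m.

128 kN/m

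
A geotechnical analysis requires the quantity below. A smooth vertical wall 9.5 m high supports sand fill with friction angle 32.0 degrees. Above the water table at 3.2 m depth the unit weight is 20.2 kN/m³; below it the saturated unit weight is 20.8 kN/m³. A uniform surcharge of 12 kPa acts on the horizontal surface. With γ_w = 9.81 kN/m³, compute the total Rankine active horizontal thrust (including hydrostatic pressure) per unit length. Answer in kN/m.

K_a = tan²(45° − φ/2) = 0.3073.
γ' = 20.8 − 9.81 = 10.99 kN/m³. h₂ = H − d_w = 6.3 m.
σ'_h: at surface K_a·q = 3.687; at WT K_a(q+γd_w) = 23.55; at base K_a(q+γd_w+γ'h₂) = 44.82 kPa.
P₁ = ½(3.687+23.55)×3.2 = 43.58; P₂ = ½(23.55+44.82)×6.3 = 215.4; P_w = ½γ_w h₂² = 194.7.
Total = 43.58+215.4+194.7 = 453.6 kN/m.

454 kN/m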